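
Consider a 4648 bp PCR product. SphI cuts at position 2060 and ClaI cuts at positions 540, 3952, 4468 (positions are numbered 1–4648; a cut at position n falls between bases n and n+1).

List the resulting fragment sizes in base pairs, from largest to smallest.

1892, 1520, 540, 516, 180 bp

Combined cut positions (sorted): 540, 2060, 3952, 4468.
Linear molecule, 4 cuts → 5 fragments:
  540 − 0 = 540 bp
  2060 − 540 = 1520 bp
  3952 − 2060 = 1892 bp
  4468 − 3952 = 516 bp
  4648 − 4468 = 180 bp
Sorted largest to smallest: 1892, 1520, 540, 516, 180 bp.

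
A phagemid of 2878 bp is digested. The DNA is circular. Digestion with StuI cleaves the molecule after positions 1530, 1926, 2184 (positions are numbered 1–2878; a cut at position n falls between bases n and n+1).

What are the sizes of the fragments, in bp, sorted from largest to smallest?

2224, 396, 258 bp

Circular molecule, 3 cuts → 3 fragments:
  1926 − 1530 = 396 bp
  2184 − 1926 = 258 bp
  wrap: 2878 − 2184 + 1530 = 2224 bp
Sorted largest to smallest: 2224, 396, 258 bp.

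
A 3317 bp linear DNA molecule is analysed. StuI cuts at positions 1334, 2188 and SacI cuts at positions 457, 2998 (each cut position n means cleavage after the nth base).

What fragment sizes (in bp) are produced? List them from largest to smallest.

877, 854, 810, 457, 319 bp

Combined cut positions (sorted): 457, 1334, 2188, 2998.
Linear molecule, 4 cuts → 5 fragments:
  457 − 0 = 457 bp
  1334 − 457 = 877 bp
  2188 − 1334 = 854 bp
  2998 − 2188 = 810 bp
  3317 − 2998 = 319 bp
Sorted largest to smallest: 877, 854, 810, 457, 319 bp.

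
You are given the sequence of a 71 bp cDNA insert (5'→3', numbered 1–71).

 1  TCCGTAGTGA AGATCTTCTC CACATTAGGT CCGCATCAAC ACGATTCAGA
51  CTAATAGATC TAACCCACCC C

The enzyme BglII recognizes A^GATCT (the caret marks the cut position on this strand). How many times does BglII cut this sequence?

AGATCT occurs starting at positions 11, 56.
BglII cuts at 2 sites.

2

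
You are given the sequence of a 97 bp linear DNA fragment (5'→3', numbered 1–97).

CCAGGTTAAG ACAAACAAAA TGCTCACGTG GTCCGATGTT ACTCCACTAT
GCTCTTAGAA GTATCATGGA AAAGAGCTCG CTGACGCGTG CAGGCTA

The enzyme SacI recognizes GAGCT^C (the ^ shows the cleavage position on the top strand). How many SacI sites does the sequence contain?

1

GAGCTC occurs starting at position 74.
SacI cuts at 1 site.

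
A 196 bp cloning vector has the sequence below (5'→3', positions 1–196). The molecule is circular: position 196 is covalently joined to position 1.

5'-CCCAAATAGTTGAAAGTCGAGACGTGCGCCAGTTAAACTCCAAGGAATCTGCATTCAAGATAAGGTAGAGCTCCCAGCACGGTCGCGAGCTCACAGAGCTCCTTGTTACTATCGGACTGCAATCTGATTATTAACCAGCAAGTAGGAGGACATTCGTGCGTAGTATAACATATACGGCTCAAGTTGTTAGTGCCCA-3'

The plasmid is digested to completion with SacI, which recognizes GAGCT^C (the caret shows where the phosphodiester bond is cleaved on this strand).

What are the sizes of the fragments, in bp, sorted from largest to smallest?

168, 19, 9 bp

SacI sites (GAGCTC) start at positions 68, 87, 96.
SacI cuts after base 5 of each site (before the last base), so after positions 72, 91, 100.
Circular molecule, 3 cuts → 3 fragments:
  73–91 → 19 bp
  92–100 → 9 bp
  101–196 then 1–72 → 96 + 72 = 168 bp
Sorted largest to smallest: 168, 19, 9 bp.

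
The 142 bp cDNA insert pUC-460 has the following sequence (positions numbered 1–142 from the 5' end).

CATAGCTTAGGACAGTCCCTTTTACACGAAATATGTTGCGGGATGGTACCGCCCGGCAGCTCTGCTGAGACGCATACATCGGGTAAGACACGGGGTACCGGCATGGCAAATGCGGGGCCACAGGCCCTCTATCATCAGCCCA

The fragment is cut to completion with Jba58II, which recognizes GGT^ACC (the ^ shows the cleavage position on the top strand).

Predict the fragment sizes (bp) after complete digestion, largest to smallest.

49, 47, 46 bp

Jba58II sites (GGTACC) start at positions 45, 94.
Jba58II cuts after base 3 of each site, so after positions 47, 96.
Linear molecule, 2 cuts → 3 fragments:
  1–47 → 47 bp
  48–96 → 49 bp
  97–142 → 46 bp
Sorted largest to smallest: 49, 47, 46 bp.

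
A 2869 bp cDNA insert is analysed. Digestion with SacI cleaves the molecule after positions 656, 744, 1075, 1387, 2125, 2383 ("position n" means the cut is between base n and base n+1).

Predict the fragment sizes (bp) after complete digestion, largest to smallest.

738, 656, 486, 331, 312, 258, 88 bp

Linear molecule, 6 cuts → 7 fragments:
  656 − 0 = 656 bp
  744 − 656 = 88 bp
  1075 − 744 = 331 bp
  1387 − 1075 = 312 bp
  2125 − 1387 = 738 bp
  2383 − 2125 = 258 bp
  2869 − 2383 = 486 bp
Sorted largest to smallest: 738, 656, 486, 331, 312, 258, 88 bp.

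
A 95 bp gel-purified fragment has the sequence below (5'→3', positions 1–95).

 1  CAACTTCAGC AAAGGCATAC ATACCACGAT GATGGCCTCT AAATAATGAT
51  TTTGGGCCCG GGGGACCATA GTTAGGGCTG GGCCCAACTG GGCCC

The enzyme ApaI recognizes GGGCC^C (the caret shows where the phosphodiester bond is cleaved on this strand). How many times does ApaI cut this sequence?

3

GGGCCC occurs starting at positions 54, 80, 90.
ApaI cuts at 3 sites.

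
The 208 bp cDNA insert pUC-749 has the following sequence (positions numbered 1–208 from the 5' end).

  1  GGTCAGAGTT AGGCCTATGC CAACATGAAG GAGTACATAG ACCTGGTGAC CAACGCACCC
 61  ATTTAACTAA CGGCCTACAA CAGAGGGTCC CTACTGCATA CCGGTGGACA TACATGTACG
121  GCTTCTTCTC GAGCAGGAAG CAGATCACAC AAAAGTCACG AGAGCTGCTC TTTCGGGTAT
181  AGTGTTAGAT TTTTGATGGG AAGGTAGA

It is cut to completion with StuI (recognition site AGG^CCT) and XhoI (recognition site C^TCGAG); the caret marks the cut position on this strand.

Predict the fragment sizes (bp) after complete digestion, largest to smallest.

The StuI site (AGGCCT) starts at position 11.
StuI cuts after base 3 of each site, so after position 13.
The XhoI site (CTCGAG) starts at position 128.
XhoI cuts after the first base of each site, so after position 128.
Combined cut positions: 13, 128.
Linear molecule, 2 cuts → 3 fragments:
  1–13 → 13 bp
  14–128 → 115 bp
  129–208 → 80 bp
Sorted largest to smallest: 115, 80, 13 bp.

115, 80, 13 bp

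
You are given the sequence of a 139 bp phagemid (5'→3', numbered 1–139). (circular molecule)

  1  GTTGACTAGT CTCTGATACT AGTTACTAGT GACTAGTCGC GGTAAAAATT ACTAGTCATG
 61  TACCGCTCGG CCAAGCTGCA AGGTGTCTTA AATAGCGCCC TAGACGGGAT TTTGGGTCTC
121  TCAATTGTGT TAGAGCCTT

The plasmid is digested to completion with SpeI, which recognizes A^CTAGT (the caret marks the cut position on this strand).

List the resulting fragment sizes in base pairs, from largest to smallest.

93, 19, 13, 7, 7 bp

SpeI sites (ACTAGT) start at positions 5, 18, 25, 32, 51.
SpeI cuts after the first base of each site, so after positions 5, 18, 25, 32, 51.
Circular molecule, 5 cuts → 5 fragments:
  6–18 → 13 bp
  19–25 → 7 bp
  26–32 → 7 bp
  33–51 → 19 bp
  52–139 then 1–5 → 88 + 5 = 93 bp
Sorted largest to smallest: 93, 19, 13, 7, 7 bp.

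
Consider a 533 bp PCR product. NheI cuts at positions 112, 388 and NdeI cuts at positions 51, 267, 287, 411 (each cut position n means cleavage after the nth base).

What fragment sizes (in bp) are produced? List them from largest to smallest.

155, 122, 101, 61, 51, 23, 20 bp

Combined cut positions (sorted): 51, 112, 267, 287, 388, 411.
Linear molecule, 6 cuts → 7 fragments:
  51 − 0 = 51 bp
  112 − 51 = 61 bp
  267 − 112 = 155 bp
  287 − 267 = 20 bp
  388 − 287 = 101 bp
  411 − 388 = 23 bp
  533 − 411 = 122 bp
Sorted largest to smallest: 155, 122, 101, 61, 51, 23, 20 bp.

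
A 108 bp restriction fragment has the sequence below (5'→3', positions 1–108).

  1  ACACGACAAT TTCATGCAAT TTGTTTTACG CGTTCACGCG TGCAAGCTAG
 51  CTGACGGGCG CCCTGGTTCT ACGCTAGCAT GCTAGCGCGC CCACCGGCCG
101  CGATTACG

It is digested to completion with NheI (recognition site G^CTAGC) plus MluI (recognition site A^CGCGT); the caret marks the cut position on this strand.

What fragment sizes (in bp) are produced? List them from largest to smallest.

28, 27, 27, 10, 8, 8 bp

NheI sites (GCTAGC) start at positions 46, 73, 81.
NheI cuts after the first base of each site, so after positions 46, 73, 81.
MluI sites (ACGCGT) start at positions 28, 36.
MluI cuts after the first base of each site, so after positions 28, 36.
Combined cut positions: 28, 36, 46, 73, 81.
Linear molecule, 5 cuts → 6 fragments:
  1–28 → 28 bp
  29–36 → 8 bp
  37–46 → 10 bp
  47–73 → 27 bp
  74–81 → 8 bp
  82–108 → 27 bp
Sorted largest to smallest: 28, 27, 27, 10, 8, 8 bp.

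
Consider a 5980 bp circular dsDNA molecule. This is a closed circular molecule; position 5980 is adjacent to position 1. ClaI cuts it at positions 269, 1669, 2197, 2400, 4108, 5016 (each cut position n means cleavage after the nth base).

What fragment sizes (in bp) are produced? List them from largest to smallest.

1708, 1400, 1233, 908, 528, 203 bp

Circular molecule, 6 cuts → 6 fragments:
  1669 − 269 = 1400 bp
  2197 − 1669 = 528 bp
  2400 − 2197 = 203 bp
  4108 − 2400 = 1708 bp
  5016 − 4108 = 908 bp
  wrap: 5980 − 5016 + 269 = 1233 bp
Sorted largest to smallest: 1708, 1400, 1233, 908, 528, 203 bp.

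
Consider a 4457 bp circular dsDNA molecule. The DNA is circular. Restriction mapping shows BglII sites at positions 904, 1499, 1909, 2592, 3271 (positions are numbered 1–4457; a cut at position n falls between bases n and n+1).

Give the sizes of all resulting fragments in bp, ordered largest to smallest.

2090, 683, 679, 595, 410 bp

Circular molecule, 5 cuts → 5 fragments:
  1499 − 904 = 595 bp
  1909 − 1499 = 410 bp
  2592 − 1909 = 683 bp
  3271 − 2592 = 679 bp
  wrap: 4457 − 3271 + 904 = 2090 bp
Sorted largest to smallest: 2090, 683, 679, 595, 410 bp.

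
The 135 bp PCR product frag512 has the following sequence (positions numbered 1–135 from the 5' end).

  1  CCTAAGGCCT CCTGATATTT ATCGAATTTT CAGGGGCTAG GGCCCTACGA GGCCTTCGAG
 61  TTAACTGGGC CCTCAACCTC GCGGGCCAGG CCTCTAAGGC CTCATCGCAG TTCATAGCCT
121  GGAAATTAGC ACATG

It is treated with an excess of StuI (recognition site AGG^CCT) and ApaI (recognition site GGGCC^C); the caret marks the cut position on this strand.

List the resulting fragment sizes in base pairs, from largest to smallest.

StuI sites (AGGCCT) start at positions 5, 50, 88, 97.
StuI cuts after base 3 of each site, so after positions 7, 52, 90, 99.
ApaI sites (GGGCCC) start at positions 40, 67.
ApaI cuts after base 5 of each site (before the last base), so after positions 44, 71.
Combined cut positions: 7, 44, 52, 71, 90, 99.
Linear molecule, 6 cuts → 7 fragments:
  1–7 → 7 bp
  8–44 → 37 bp
  45–52 → 8 bp
  53–71 → 19 bp
  72–90 → 19 bp
  91–99 → 9 bp
  100–135 → 36 bp
Sorted largest to smallest: 37, 36, 19, 19, 9, 8, 7 bp.

37, 36, 19, 19, 9, 8, 7 bp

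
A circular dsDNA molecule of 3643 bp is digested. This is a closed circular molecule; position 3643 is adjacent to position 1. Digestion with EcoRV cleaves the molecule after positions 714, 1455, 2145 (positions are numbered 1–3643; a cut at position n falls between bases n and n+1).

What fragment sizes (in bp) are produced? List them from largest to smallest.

Circular molecule, 3 cuts → 3 fragments:
  1455 − 714 = 741 bp
  2145 − 1455 = 690 bp
  wrap: 3643 − 2145 + 714 = 2212 bp
Sorted largest to smallest: 2212, 741, 690 bp.

2212, 741, 690 bp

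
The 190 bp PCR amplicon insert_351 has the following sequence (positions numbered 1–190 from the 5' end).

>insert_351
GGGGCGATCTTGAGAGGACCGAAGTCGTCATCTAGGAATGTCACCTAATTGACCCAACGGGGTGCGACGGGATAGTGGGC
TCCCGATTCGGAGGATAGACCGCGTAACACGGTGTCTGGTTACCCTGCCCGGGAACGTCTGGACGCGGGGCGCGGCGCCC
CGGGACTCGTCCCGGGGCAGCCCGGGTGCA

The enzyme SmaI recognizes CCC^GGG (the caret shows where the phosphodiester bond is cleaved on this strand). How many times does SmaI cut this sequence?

CCCGGG occurs starting at positions 128, 159, 171, 181.
SmaI cuts at 4 sites.

4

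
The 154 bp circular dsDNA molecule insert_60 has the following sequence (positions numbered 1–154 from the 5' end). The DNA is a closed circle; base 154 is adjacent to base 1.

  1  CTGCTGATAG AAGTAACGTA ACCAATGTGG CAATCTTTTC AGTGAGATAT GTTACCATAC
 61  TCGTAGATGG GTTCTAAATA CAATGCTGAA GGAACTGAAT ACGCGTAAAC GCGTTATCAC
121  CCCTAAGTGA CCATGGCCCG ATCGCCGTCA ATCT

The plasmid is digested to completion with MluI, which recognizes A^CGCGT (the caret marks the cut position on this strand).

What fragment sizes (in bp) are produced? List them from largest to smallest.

MluI sites (ACGCGT) start at positions 101, 109.
MluI cuts after the first base of each site, so after positions 101, 109.
Circular molecule, 2 cuts → 2 fragments:
  102–109 → 8 bp
  110–154 then 1–101 → 45 + 101 = 146 bp
Sorted largest to smallest: 146, 8 bp.

146, 8 bp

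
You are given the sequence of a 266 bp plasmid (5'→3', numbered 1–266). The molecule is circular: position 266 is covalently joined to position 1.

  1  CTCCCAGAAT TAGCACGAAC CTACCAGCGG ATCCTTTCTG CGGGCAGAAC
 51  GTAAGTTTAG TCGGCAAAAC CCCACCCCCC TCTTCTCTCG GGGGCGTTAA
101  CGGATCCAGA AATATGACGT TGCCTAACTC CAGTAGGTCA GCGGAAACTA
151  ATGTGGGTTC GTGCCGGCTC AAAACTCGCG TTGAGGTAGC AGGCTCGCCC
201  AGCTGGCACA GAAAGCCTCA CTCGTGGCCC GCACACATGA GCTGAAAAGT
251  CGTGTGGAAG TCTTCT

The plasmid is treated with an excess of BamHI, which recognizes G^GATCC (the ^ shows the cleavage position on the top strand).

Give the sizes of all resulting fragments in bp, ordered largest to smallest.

BamHI sites (GGATCC) start at positions 29, 102.
BamHI cuts after the first base of each site, so after positions 29, 102.
Circular molecule, 2 cuts → 2 fragments:
  30–102 → 73 bp
  103–266 then 1–29 → 164 + 29 = 193 bp
Sorted largest to smallest: 193, 73 bp.

193, 73 bp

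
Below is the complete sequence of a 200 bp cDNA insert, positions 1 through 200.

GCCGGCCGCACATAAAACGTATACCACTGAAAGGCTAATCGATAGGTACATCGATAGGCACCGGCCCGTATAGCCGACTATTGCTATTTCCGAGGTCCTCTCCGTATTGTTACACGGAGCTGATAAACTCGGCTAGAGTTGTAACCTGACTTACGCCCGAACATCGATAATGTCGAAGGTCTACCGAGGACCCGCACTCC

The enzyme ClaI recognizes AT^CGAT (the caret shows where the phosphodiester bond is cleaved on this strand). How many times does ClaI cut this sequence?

3

ATCGAT occurs starting at positions 38, 50, 163.
ClaI cuts at 3 sites.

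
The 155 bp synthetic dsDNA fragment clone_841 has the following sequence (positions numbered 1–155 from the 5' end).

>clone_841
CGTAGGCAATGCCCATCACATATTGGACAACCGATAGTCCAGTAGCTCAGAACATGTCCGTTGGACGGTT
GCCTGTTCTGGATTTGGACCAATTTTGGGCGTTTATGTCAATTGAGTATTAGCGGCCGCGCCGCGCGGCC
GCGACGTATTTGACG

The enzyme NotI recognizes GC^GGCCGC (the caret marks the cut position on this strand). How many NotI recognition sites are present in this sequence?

2

GCGGCCGC occurs starting at positions 122, 135.
NotI cuts at 2 sites.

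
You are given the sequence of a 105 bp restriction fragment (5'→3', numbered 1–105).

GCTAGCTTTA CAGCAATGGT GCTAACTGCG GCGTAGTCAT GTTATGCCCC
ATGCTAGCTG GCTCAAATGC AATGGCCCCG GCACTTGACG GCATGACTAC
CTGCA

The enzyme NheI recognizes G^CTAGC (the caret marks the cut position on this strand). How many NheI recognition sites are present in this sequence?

2

GCTAGC occurs starting at positions 1, 53.
NheI cuts at 2 sites.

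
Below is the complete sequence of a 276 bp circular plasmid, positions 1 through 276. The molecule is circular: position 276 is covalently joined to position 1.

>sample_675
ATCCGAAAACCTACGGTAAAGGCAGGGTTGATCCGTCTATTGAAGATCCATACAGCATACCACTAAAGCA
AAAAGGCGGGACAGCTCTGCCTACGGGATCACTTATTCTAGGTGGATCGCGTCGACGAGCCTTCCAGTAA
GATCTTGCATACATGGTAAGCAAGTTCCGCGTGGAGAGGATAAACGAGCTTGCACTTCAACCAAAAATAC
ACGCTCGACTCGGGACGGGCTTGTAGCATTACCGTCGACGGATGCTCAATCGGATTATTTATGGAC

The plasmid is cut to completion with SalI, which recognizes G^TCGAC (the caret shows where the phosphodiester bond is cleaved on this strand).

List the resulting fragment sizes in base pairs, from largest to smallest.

153, 123 bp

SalI sites (GTCGAC) start at positions 121, 244.
SalI cuts after the first base of each site, so after positions 121, 244.
Circular molecule, 2 cuts → 2 fragments:
  122–244 → 123 bp
  245–276 then 1–121 → 32 + 121 = 153 bp
Sorted largest to smallest: 153, 123 bp.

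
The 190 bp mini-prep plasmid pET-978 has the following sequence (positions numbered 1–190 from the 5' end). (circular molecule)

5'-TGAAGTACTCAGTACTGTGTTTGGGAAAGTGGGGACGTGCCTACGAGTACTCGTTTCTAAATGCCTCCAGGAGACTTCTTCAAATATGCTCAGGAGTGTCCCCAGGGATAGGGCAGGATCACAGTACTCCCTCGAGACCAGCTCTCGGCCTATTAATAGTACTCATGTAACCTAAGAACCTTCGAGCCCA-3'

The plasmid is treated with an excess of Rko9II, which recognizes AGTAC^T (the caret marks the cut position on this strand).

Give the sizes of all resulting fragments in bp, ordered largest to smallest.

Rko9II sites (AGTACT) start at positions 4, 11, 46, 123, 158.
Rko9II cuts after base 5 of each site (before the last base), so after positions 8, 15, 50, 127, 162.
Circular molecule, 5 cuts → 5 fragments:
  9–15 → 7 bp
  16–50 → 35 bp
  51–127 → 77 bp
  128–162 → 35 bp
  163–190 then 1–8 → 28 + 8 = 36 bp
Sorted largest to smallest: 77, 36, 35, 35, 7 bp.

77, 36, 35, 35, 7 bp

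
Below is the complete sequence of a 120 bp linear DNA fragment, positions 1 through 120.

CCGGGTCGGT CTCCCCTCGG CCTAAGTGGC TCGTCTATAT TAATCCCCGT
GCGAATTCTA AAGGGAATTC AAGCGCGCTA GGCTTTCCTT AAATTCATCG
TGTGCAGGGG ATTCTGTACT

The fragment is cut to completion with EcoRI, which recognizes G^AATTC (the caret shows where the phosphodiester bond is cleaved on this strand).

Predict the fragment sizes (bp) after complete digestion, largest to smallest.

EcoRI sites (GAATTC) start at positions 53, 65.
EcoRI cuts after the first base of each site, so after positions 53, 65.
Linear molecule, 2 cuts → 3 fragments:
  1–53 → 53 bp
  54–65 → 12 bp
  66–120 → 55 bp
Sorted largest to smallest: 55, 53, 12 bp.

55, 53, 12 bp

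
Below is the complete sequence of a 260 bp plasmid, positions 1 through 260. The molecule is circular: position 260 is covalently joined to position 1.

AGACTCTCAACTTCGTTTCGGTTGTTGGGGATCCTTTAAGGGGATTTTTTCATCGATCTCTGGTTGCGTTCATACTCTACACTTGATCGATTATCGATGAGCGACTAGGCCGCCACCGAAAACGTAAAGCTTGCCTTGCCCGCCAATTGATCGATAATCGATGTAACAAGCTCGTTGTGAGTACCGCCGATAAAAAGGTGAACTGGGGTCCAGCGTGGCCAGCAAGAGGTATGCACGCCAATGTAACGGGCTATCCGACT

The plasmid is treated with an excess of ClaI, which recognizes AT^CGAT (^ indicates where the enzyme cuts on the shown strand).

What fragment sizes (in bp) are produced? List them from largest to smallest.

155, 57, 34, 7, 7 bp

ClaI sites (ATCGAT) start at positions 52, 86, 93, 150, 157.
ClaI cuts after base 2 of each site, so after positions 53, 87, 94, 151, 158.
Circular molecule, 5 cuts → 5 fragments:
  54–87 → 34 bp
  88–94 → 7 bp
  95–151 → 57 bp
  152–158 → 7 bp
  159–260 then 1–53 → 102 + 53 = 155 bp
Sorted largest to smallest: 155, 57, 34, 7, 7 bp.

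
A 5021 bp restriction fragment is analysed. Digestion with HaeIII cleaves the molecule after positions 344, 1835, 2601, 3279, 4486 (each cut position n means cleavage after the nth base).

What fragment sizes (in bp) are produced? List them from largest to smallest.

1491, 1207, 766, 678, 535, 344 bp

Linear molecule, 5 cuts → 6 fragments:
  344 − 0 = 344 bp
  1835 − 344 = 1491 bp
  2601 − 1835 = 766 bp
  3279 − 2601 = 678 bp
  4486 − 3279 = 1207 bp
  5021 − 4486 = 535 bp
Sorted largest to smallest: 1491, 1207, 766, 678, 535, 344 bp.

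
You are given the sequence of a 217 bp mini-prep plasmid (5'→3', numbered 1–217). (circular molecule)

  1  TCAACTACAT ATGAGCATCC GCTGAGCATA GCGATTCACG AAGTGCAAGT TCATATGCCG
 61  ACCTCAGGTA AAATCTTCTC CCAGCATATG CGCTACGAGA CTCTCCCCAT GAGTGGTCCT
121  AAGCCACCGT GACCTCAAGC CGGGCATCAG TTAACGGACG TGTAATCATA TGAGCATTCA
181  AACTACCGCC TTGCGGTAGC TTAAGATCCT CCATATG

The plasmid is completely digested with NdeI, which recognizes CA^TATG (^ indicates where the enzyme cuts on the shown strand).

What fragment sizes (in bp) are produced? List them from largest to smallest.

82, 45, 44, 33, 13 bp

NdeI sites (CATATG) start at positions 8, 52, 85, 167, 212.
NdeI cuts after base 2 of each site, so after positions 9, 53, 86, 168, 213.
Circular molecule, 5 cuts → 5 fragments:
  10–53 → 44 bp
  54–86 → 33 bp
  87–168 → 82 bp
  169–213 → 45 bp
  214–217 then 1–9 → 4 + 9 = 13 bp
Sorted largest to smallest: 82, 45, 44, 33, 13 bp.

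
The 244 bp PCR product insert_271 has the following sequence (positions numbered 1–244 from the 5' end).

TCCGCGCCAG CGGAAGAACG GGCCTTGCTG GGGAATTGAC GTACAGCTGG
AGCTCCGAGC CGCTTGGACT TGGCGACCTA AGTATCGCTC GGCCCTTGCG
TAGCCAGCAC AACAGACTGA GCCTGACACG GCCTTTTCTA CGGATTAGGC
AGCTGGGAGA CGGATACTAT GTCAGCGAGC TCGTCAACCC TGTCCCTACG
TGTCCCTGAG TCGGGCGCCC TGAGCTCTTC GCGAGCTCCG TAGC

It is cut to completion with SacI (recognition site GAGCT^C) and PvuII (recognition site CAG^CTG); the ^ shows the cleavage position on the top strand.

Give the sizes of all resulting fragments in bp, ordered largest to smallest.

SacI sites (GAGCTC) start at positions 50, 177, 222, 233.
SacI cuts after base 5 of each site (before the last base), so after positions 54, 181, 226, 237.
PvuII sites (CAGCTG) start at positions 44, 150.
PvuII cuts after base 3 of each site, so after positions 46, 152.
Combined cut positions: 46, 54, 152, 181, 226, 237.
Linear molecule, 6 cuts → 7 fragments:
  1–46 → 46 bp
  47–54 → 8 bp
  55–152 → 98 bp
  153–181 → 29 bp
  182–226 → 45 bp
  227–237 → 11 bp
  238–244 → 7 bp
Sorted largest to smallest: 98, 46, 45, 29, 11, 8, 7 bp.

98, 46, 45, 29, 11, 8, 7 bp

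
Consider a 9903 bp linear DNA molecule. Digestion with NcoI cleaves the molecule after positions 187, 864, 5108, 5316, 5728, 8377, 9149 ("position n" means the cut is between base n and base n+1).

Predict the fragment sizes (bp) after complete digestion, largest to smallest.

Linear molecule, 7 cuts → 8 fragments:
  187 − 0 = 187 bp
  864 − 187 = 677 bp
  5108 − 864 = 4244 bp
  5316 − 5108 = 208 bp
  5728 − 5316 = 412 bp
  8377 − 5728 = 2649 bp
  9149 − 8377 = 772 bp
  9903 − 9149 = 754 bp
Sorted largest to smallest: 4244, 2649, 772, 754, 677, 412, 208, 187 bp.

4244, 2649, 772, 754, 677, 412, 208, 187 bp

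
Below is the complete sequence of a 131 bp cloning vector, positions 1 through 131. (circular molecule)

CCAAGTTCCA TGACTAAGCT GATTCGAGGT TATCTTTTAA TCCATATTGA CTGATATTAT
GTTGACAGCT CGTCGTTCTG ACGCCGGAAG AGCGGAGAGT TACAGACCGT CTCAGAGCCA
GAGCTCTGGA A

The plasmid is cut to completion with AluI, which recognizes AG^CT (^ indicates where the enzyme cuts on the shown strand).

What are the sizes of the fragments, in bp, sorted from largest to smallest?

AluI sites (AGCT) start at positions 17, 67, 122.
AluI cuts after base 2 of each site, so after positions 18, 68, 123.
Circular molecule, 3 cuts → 3 fragments:
  19–68 → 50 bp
  69–123 → 55 bp
  124–131 then 1–18 → 8 + 18 = 26 bp
Sorted largest to smallest: 55, 50, 26 bp.

55, 50, 26 bp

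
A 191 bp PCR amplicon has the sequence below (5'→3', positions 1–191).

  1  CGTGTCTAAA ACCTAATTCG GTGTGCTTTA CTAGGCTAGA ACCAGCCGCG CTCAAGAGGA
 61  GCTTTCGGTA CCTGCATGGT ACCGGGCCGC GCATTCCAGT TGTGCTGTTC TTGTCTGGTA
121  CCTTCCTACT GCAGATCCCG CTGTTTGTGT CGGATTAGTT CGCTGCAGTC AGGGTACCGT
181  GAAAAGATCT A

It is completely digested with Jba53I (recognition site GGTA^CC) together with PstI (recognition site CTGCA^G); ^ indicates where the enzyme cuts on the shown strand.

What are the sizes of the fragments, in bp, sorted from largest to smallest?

Jba53I sites (GGTACC) start at positions 67, 78, 117, 173.
Jba53I cuts after base 4 of each site, so after positions 70, 81, 120, 176.
PstI sites (CTGCAG) start at positions 129, 163.
PstI cuts after base 5 of each site (before the last base), so after positions 133, 167.
Combined cut positions: 70, 81, 120, 133, 167, 176.
Linear molecule, 6 cuts → 7 fragments:
  1–70 → 70 bp
  71–81 → 11 bp
  82–120 → 39 bp
  121–133 → 13 bp
  134–167 → 34 bp
  168–176 → 9 bp
  177–191 → 15 bp
Sorted largest to smallest: 70, 39, 34, 15, 13, 11, 9 bp.

70, 39, 34, 15, 13, 11, 9 bp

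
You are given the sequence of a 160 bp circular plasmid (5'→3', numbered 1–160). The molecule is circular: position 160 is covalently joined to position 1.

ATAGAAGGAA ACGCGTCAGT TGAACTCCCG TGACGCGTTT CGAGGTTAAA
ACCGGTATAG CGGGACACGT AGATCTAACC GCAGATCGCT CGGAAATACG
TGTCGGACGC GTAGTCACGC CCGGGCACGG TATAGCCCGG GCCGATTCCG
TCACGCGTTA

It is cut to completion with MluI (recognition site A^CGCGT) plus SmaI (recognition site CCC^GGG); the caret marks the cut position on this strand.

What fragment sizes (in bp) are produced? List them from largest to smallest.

MluI sites (ACGCGT) start at positions 11, 33, 107, 153.
MluI cuts after the first base of each site, so after positions 11, 33, 107, 153.
SmaI sites (CCCGGG) start at positions 120, 136.
SmaI cuts after base 3 of each site, so after positions 122, 138.
Combined cut positions: 11, 33, 107, 122, 138, 153.
Circular molecule, 6 cuts → 6 fragments:
  12–33 → 22 bp
  34–107 → 74 bp
  108–122 → 15 bp
  123–138 → 16 bp
  139–153 → 15 bp
  154–160 then 1–11 → 7 + 11 = 18 bp
Sorted largest to smallest: 74, 22, 18, 16, 15, 15 bp.

74, 22, 18, 16, 15, 15 bp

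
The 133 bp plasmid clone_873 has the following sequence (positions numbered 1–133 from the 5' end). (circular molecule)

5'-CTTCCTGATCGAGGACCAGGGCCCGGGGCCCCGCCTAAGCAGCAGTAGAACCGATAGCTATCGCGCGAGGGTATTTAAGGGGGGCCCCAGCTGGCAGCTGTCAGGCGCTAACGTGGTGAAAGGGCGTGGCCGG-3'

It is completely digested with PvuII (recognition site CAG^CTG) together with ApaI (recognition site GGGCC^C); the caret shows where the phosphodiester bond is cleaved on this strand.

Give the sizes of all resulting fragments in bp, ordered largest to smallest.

PvuII sites (CAGCTG) start at positions 88, 95.
PvuII cuts after base 3 of each site, so after positions 90, 97.
ApaI sites (GGGCCC) start at positions 19, 26, 82.
ApaI cuts after base 5 of each site (before the last base), so after positions 23, 30, 86.
Combined cut positions: 23, 30, 86, 90, 97.
Circular molecule, 5 cuts → 5 fragments:
  24–30 → 7 bp
  31–86 → 56 bp
  87–90 → 4 bp
  91–97 → 7 bp
  98–133 then 1–23 → 36 + 23 = 59 bp
Sorted largest to smallest: 59, 56, 7, 7, 4 bp.

59, 56, 7, 7, 4 bp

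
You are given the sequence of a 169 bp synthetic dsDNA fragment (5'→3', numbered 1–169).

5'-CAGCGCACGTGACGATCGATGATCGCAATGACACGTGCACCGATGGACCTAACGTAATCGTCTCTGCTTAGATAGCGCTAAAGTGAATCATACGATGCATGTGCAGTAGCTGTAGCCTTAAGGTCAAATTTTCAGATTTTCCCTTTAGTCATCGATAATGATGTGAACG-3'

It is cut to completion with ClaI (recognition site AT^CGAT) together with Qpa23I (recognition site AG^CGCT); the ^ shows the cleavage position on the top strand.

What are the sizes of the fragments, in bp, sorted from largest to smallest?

ClaI sites (ATCGAT) start at positions 15, 151.
ClaI cuts after base 2 of each site, so after positions 16, 152.
The Qpa23I site (AGCGCT) starts at position 74.
Qpa23I cuts after base 2 of each site, so after position 75.
Combined cut positions: 16, 75, 152.
Linear molecule, 3 cuts → 4 fragments:
  1–16 → 16 bp
  17–75 → 59 bp
  76–152 → 77 bp
  153–169 → 17 bp
Sorted largest to smallest: 77, 59, 17, 16 bp.

77, 59, 17, 16 bp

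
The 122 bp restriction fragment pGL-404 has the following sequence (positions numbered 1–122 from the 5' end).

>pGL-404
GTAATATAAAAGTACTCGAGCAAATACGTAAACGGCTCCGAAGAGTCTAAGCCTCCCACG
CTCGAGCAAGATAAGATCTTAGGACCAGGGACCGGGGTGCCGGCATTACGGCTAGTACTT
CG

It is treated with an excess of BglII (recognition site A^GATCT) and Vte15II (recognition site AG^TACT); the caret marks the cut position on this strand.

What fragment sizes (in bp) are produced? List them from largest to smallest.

The BglII site (AGATCT) starts at position 74.
BglII cuts after the first base of each site, so after position 74.
Vte15II sites (AGTACT) start at positions 11, 114.
Vte15II cuts after base 2 of each site, so after positions 12, 115.
Combined cut positions: 12, 74, 115.
Linear molecule, 3 cuts → 4 fragments:
  1–12 → 12 bp
  13–74 → 62 bp
  75–115 → 41 bp
  116–122 → 7 bp
Sorted largest to smallest: 62, 41, 12, 7 bp.

62, 41, 12, 7 bp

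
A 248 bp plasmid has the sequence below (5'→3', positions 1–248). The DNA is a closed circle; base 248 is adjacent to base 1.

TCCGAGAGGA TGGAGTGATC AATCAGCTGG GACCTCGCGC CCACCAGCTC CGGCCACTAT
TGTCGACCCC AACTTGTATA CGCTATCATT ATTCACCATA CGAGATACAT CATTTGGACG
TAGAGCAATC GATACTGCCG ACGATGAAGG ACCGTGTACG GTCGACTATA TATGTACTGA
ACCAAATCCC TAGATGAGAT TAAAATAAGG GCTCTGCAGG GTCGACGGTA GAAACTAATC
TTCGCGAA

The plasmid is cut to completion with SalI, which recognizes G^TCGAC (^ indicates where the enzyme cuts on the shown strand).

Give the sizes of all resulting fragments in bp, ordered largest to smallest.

99, 89, 60 bp

SalI sites (GTCGAC) start at positions 62, 161, 221.
SalI cuts after the first base of each site, so after positions 62, 161, 221.
Circular molecule, 3 cuts → 3 fragments:
  63–161 → 99 bp
  162–221 → 60 bp
  222–248 then 1–62 → 27 + 62 = 89 bp
Sorted largest to smallest: 99, 89, 60 bp.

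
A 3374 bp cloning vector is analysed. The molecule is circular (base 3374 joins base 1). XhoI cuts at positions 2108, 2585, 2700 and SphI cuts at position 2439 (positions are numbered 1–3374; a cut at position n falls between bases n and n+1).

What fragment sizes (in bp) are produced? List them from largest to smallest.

2782, 331, 146, 115 bp

Combined cut positions (sorted): 2108, 2439, 2585, 2700.
Circular molecule, 4 cuts → 4 fragments:
  2439 − 2108 = 331 bp
  2585 − 2439 = 146 bp
  2700 − 2585 = 115 bp
  wrap: 3374 − 2700 + 2108 = 2782 bp
Sorted largest to smallest: 2782, 331, 146, 115 bp.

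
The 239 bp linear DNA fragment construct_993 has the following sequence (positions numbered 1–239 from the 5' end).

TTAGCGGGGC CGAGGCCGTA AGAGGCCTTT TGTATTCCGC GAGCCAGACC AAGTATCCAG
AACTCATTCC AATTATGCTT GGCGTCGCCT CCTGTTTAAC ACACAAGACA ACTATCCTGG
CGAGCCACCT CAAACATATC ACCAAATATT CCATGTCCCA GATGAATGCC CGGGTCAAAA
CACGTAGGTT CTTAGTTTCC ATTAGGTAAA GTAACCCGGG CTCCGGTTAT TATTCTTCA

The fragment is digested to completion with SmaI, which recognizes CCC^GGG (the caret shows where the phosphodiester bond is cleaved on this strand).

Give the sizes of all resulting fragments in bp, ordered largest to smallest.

171, 46, 22 bp

SmaI sites (CCCGGG) start at positions 169, 215.
SmaI cuts after base 3 of each site, so after positions 171, 217.
Linear molecule, 2 cuts → 3 fragments:
  1–171 → 171 bp
  172–217 → 46 bp
  218–239 → 22 bp
Sorted largest to smallest: 171, 46, 22 bp.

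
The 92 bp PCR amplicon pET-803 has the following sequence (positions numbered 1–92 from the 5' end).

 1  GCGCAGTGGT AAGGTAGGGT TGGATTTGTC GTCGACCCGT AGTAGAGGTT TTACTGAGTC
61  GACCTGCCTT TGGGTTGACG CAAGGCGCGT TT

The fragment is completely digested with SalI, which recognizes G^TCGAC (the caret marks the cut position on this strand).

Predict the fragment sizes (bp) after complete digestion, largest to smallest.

34, 31, 27 bp

SalI sites (GTCGAC) start at positions 31, 58.
SalI cuts after the first base of each site, so after positions 31, 58.
Linear molecule, 2 cuts → 3 fragments:
  1–31 → 31 bp
  32–58 → 27 bp
  59–92 → 34 bp
Sorted largest to smallest: 34, 31, 27 bp.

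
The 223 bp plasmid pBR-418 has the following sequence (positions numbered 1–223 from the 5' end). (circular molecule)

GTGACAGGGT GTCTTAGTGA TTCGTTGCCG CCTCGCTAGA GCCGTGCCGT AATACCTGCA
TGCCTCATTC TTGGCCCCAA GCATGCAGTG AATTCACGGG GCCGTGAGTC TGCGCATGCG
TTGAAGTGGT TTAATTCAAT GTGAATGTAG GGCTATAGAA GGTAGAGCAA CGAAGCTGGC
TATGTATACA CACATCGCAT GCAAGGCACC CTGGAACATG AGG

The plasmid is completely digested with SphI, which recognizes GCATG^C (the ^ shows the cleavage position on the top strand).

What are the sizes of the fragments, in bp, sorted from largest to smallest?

SphI sites (GCATGC) start at positions 58, 81, 114, 197.
SphI cuts after base 5 of each site (before the last base), so after positions 62, 85, 118, 201.
Circular molecule, 4 cuts → 4 fragments:
  63–85 → 23 bp
  86–118 → 33 bp
  119–201 → 83 bp
  202–223 then 1–62 → 22 + 62 = 84 bp
Sorted largest to smallest: 84, 83, 33, 23 bp.

84, 83, 33, 23 bp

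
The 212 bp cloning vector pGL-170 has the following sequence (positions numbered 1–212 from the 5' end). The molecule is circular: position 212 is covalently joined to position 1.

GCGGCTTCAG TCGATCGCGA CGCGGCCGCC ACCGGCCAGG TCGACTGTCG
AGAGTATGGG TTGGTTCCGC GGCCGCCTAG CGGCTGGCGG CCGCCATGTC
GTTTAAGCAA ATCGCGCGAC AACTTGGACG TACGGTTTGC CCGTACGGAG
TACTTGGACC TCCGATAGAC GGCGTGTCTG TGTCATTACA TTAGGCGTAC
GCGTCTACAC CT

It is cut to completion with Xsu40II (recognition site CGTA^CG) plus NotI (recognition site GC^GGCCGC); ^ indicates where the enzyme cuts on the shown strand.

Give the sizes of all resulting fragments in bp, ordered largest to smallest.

54, 47, 44, 36, 18, 13 bp

Xsu40II sites (CGTACG) start at positions 129, 142, 196.
Xsu40II cuts after base 4 of each site, so after positions 132, 145, 199.
NotI sites (GCGGCCGC) start at positions 22, 69, 87.
NotI cuts after base 2 of each site, so after positions 23, 70, 88.
Combined cut positions: 23, 70, 88, 132, 145, 199.
Circular molecule, 6 cuts → 6 fragments:
  24–70 → 47 bp
  71–88 → 18 bp
  89–132 → 44 bp
  133–145 → 13 bp
  146–199 → 54 bp
  200–212 then 1–23 → 13 + 23 = 36 bp
Sorted largest to smallest: 54, 47, 44, 36, 18, 13 bp.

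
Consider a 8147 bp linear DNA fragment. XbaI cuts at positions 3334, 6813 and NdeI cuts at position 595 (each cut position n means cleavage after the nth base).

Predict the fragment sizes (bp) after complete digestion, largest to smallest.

3479, 2739, 1334, 595 bp

Combined cut positions (sorted): 595, 3334, 6813.
Linear molecule, 3 cuts → 4 fragments:
  595 − 0 = 595 bp
  3334 − 595 = 2739 bp
  6813 − 3334 = 3479 bp
  8147 − 6813 = 1334 bp
Sorted largest to smallest: 3479, 2739, 1334, 595 bp.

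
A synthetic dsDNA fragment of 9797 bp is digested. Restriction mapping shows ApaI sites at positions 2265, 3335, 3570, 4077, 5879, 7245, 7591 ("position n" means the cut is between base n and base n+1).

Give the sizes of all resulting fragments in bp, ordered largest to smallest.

2265, 2206, 1802, 1366, 1070, 507, 346, 235 bp

Linear molecule, 7 cuts → 8 fragments:
  2265 − 0 = 2265 bp
  3335 − 2265 = 1070 bp
  3570 − 3335 = 235 bp
  4077 − 3570 = 507 bp
  5879 − 4077 = 1802 bp
  7245 − 5879 = 1366 bp
  7591 − 7245 = 346 bp
  9797 − 7591 = 2206 bp
Sorted largest to smallest: 2265, 2206, 1802, 1366, 1070, 507, 346, 235 bp.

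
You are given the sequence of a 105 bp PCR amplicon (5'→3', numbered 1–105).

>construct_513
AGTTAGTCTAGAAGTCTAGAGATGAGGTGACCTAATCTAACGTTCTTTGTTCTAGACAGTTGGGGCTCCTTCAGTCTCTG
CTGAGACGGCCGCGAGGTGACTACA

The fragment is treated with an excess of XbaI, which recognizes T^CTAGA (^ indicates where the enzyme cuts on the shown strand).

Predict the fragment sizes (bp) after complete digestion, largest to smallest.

54, 36, 8, 7 bp

XbaI sites (TCTAGA) start at positions 7, 15, 51.
XbaI cuts after the first base of each site, so after positions 7, 15, 51.
Linear molecule, 3 cuts → 4 fragments:
  1–7 → 7 bp
  8–15 → 8 bp
  16–51 → 36 bp
  52–105 → 54 bp
Sorted largest to smallest: 54, 36, 8, 7 bp.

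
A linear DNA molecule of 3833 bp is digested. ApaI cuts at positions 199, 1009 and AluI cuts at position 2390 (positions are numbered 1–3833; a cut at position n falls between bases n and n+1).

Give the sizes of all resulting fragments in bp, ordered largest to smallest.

1443, 1381, 810, 199 bp

Combined cut positions (sorted): 199, 1009, 2390.
Linear molecule, 3 cuts → 4 fragments:
  199 − 0 = 199 bp
  1009 − 199 = 810 bp
  2390 − 1009 = 1381 bp
  3833 − 2390 = 1443 bp
Sorted largest to smallest: 1443, 1381, 810, 199 bp.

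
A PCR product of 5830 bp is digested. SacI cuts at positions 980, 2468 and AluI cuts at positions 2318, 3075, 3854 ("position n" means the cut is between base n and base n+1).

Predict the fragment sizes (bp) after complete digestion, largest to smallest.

1976, 1338, 980, 779, 607, 150 bp

Combined cut positions (sorted): 980, 2318, 2468, 3075, 3854.
Linear molecule, 5 cuts → 6 fragments:
  980 − 0 = 980 bp
  2318 − 980 = 1338 bp
  2468 − 2318 = 150 bp
  3075 − 2468 = 607 bp
  3854 − 3075 = 779 bp
  5830 − 3854 = 1976 bp
Sorted largest to smallest: 1976, 1338, 980, 779, 607, 150 bp.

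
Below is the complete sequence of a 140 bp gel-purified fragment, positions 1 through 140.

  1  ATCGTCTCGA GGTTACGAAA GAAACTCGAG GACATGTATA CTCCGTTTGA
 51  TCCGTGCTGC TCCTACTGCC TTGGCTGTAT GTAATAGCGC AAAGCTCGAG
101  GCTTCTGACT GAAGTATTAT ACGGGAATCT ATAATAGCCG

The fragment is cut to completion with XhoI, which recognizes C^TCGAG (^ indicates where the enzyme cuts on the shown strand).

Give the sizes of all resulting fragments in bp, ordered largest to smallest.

70, 45, 19, 6 bp

XhoI sites (CTCGAG) start at positions 6, 25, 95.
XhoI cuts after the first base of each site, so after positions 6, 25, 95.
Linear molecule, 3 cuts → 4 fragments:
  1–6 → 6 bp
  7–25 → 19 bp
  26–95 → 70 bp
  96–140 → 45 bp
Sorted largest to smallest: 70, 45, 19, 6 bp.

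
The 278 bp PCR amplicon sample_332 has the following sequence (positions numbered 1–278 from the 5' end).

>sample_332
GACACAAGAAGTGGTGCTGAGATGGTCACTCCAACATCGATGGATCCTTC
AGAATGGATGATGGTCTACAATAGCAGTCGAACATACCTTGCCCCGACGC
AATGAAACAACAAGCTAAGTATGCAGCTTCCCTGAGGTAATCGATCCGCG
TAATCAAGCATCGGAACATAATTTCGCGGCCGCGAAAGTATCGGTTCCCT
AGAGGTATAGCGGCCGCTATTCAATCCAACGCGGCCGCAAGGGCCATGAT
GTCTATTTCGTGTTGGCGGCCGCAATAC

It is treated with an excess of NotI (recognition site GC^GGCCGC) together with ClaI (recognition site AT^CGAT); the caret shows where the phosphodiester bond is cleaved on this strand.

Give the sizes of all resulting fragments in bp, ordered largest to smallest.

104, 37, 36, 35, 34, 21, 11 bp

NotI sites (GCGGCCGC) start at positions 176, 210, 231, 266.
NotI cuts after base 2 of each site, so after positions 177, 211, 232, 267.
ClaI sites (ATCGAT) start at positions 36, 140.
ClaI cuts after base 2 of each site, so after positions 37, 141.
Combined cut positions: 37, 141, 177, 211, 232, 267.
Linear molecule, 6 cuts → 7 fragments:
  1–37 → 37 bp
  38–141 → 104 bp
  142–177 → 36 bp
  178–211 → 34 bp
  212–232 → 21 bp
  233–267 → 35 bp
  268–278 → 11 bp
Sorted largest to smallest: 104, 37, 36, 35, 34, 21, 11 bp.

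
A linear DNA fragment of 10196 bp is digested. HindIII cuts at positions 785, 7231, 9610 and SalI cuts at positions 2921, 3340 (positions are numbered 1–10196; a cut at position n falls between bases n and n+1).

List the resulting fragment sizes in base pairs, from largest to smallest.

3891, 2379, 2136, 785, 586, 419 bp

Combined cut positions (sorted): 785, 2921, 3340, 7231, 9610.
Linear molecule, 5 cuts → 6 fragments:
  785 − 0 = 785 bp
  2921 − 785 = 2136 bp
  3340 − 2921 = 419 bp
  7231 − 3340 = 3891 bp
  9610 − 7231 = 2379 bp
  10196 − 9610 = 586 bp
Sorted largest to smallest: 3891, 2379, 2136, 785, 586, 419 bp.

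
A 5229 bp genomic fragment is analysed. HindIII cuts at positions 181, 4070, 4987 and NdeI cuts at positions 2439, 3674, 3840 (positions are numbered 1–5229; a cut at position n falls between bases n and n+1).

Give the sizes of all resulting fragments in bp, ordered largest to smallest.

Combined cut positions (sorted): 181, 2439, 3674, 3840, 4070, 4987.
Linear molecule, 6 cuts → 7 fragments:
  181 − 0 = 181 bp
  2439 − 181 = 2258 bp
  3674 − 2439 = 1235 bp
  3840 − 3674 = 166 bp
  4070 − 3840 = 230 bp
  4987 − 4070 = 917 bp
  5229 − 4987 = 242 bp
Sorted largest to smallest: 2258, 1235, 917, 242, 230, 181, 166 bp.

2258, 1235, 917, 242, 230, 181, 166 bp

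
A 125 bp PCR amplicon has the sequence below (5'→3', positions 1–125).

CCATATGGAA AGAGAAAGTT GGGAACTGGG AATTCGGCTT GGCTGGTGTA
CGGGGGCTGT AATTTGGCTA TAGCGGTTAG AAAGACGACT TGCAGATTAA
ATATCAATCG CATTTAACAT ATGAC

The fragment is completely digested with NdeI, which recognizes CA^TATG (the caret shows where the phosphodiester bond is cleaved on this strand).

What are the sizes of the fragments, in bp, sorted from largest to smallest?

116, 6, 3 bp

NdeI sites (CATATG) start at positions 2, 118.
NdeI cuts after base 2 of each site, so after positions 3, 119.
Linear molecule, 2 cuts → 3 fragments:
  1–3 → 3 bp
  4–119 → 116 bp
  120–125 → 6 bp
Sorted largest to smallest: 116, 6, 3 bp.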